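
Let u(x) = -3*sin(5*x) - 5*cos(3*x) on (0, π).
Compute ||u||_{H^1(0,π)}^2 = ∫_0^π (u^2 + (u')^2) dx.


||u||_{H^1(0,π)}^2 = 242*π

u'(x) = 15*sin(3*x) - 15*cos(5*x).
Expand u² and (u')² and integrate term by term on (0, π), using: for integers n ≥ 1, ∫_0^π sin²(nx) dx = ∫_0^π cos²(nx) dx = π/2; for n ≠ n', ∫_0^π sin(nx)sin(n'x) dx = ∫_0^π cos(nx)cos(n'x) dx = 0; and by product-to-sum, ∫_0^π sin(nx)cos(n'x) dx = ½∫_0^π [sin((n+n')x) + sin((n−n')x)] dx, which is 0 when n+n' is even and 2n/(n²−n'²) when n+n' is odd (it need not vanish on (0, π)).
  u² squared terms: (-5)²·∫cos(3x)² dx = 25·π/2 = 25*π/2;  (-3)²·∫sin(5x)² dx = 9·π/2 = 9*π/2.
  u² cross terms: 2·(-5)·(-3)·∫cos(3x)·sin(5x) dx = 30·(0) = 0.
  So ∫_0^π u² dx = 25*π/2 + 9*π/2 + 0 = 17*π.
  (u')² squared terms: (-15)²·∫cos(5x)² dx = 225·π/2 = 225*π/2;  (15)²·∫sin(3x)² dx = 225·π/2 = 225*π/2.
  (u')² cross terms: 2·(-15)·(15)·∫cos(5x)·sin(3x) dx = -450·(0) = 0.
  So ∫_0^π (u')² dx = 225*π/2 + 225*π/2 + 0 = 225*π.
||u||_{H^1}^2 = (17*π) + (225*π) = 242*π.


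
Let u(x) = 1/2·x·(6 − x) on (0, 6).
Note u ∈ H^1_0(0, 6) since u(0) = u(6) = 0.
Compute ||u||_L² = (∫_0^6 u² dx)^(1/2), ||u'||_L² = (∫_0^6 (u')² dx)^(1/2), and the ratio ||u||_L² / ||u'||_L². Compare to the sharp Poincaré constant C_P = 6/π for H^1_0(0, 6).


||u||_L² / ||u'||_L² = 3*sqrt(10)/5 < C_P = 6/π.

u(x) = 1/2·x·(6 − x), so u'(x) = 3 - x.
u(x) = 1/2·x·(6 − x) vanishes at x = 0 and x = 6, so u ∈ H^1_0(0, 6). Differentiate via the product rule and integrate the resulting polynomials term by term.
  ∫_0^6 u² dx = ∫_0^6 (x^4/4 - 3*x^3 + 9*x^2) dx. Term by term:
    ∫_0^6 x^4/4 dx = 1944/5;  ∫_0^6 -3*x^3 dx = -972;  ∫_0^6 9*x^2 dx = 648.
  Sum: 1944/5 − 972 + 648 = 324/5.
  ∫_0^6 (u')² dx = ∫_0^6 (x^2 - 6*x + 9) dx. Term by term:
    ∫_0^6 x^2 dx = 72;  ∫_0^6 -6*x dx = -108;  ∫_0^6 9 dx = 54.
  Sum: 72 − 108 + 54 = 18.
∫_0^6 u² dx = 324/5, so ||u||_L² = 18*sqrt(5)/5.
∫_0^6 (u')² dx = 18, so ||u'||_L² = 3*sqrt(2).
Ratio ||u||_L² / ||u'||_L² = 3*sqrt(10)/5.
Sharp Poincaré constant on H^1_0(0, 6) is C_P = L/π = 6/π, achieved by sin(π/6·x).
A polynomial bump cannot attain the sharp Poincaré constant (only the first sine eigenfunction does), so the ratio is strictly less than C_P, consistent with ||u||_L² ≤ C_P ||u'||_L².


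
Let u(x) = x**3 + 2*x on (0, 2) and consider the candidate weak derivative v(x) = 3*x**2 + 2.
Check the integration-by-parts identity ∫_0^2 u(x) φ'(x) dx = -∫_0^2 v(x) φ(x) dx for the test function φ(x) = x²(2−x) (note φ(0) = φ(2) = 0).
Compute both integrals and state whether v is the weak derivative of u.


LHS = -136/15, RHS = -136/15. Yes, v = u' weakly.

u(x) = x**3 + 2*x, classical derivative u'(x) = 3*x**2 + 2.
φ(x) = x²(2−x), so φ'(x) = x*(4 - 3*x).
Note φ(0) = φ(2) = 0, so the boundary term u·φ vanishes.
LHS = ∫_0^2 u(x) φ'(x) dx = ∫_0^2 (-3*x^5 + 4*x^4 - 6*x^3 + 8*x^2) dx. Term by term:
  ∫_0^2 -3*x^5 dx = -32;  ∫_0^2 4*x^4 dx = 128/5;  ∫_0^2 -6*x^3 dx = -24;
  ∫_0^2 8*x^2 dx = 64/3.
Sum: -32 + 128/5 − 24 + 64/3 = -136/15.
So LHS = -136/15.
∫_0^2 v(x) φ(x) dx = ∫_0^2 (-3*x^5 + 6*x^4 - 2*x^3 + 4*x^2) dx. Term by term:
  ∫_0^2 -3*x^5 dx = -32;  ∫_0^2 6*x^4 dx = 192/5;  ∫_0^2 -2*x^3 dx = -8;
  ∫_0^2 4*x^2 dx = 32/3.
Sum: -32 + 192/5 − 8 + 32/3 = 136/15.
So RHS = -∫_0^2 v(x) φ(x) dx = -136/15.
LHS = RHS, so the identity holds for this test φ.
Moreover u is smooth here and v(x) = u'(x) = 3*x**2 + 2 pointwise, so the identity holds for every test function. Hence v is the weak derivative of u.


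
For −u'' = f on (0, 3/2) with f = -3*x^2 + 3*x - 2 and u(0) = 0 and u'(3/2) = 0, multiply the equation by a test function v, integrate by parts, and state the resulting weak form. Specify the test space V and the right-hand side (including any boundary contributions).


V = {v ∈ H^1(0, 3/2) : v(0) = 0} (test functions vanish at x = 0 where u is specified); weak form: ∫_0^3/2 u'v' dx = ∫_0^3/2 (-3*x^2 + 3*x - 2) v dx for all v ∈ V.

Multiply both sides by a test function v and integrate from 0 to 3/2:
  ∫_0^3/2 −u''(x) v(x) dx = ∫_0^3/2 f(x) v(x) dx.
Integrate the LHS by parts once:
  ∫_0^3/2 −u'' v dx = −[u'(x) v(x)]_0^3/2 + ∫_0^3/2 u'(x) v'(x) dx.
Thus ∫_0^3/2 u'(x) v'(x) dx = ∫_0^3/2 f(x) v(x) dx + [u'(x) v(x)]_0^3/2.
Choose V so that boundary terms are either known or forced to vanish.
Mixed BC: u(0) = 0 (Dirichlet) and u'(3/2) = 0 (Neumann). Define V = {v ∈ H^1(0, 3/2) : v(0) = 0}. Then [u' v]_0^3/2 = u'(3/2)·v(3/2) − u'(0)·0 = 0.
Weak formulation: find u (satisfying any essential BC) such that ∫_0^3/2 u'(x) v'(x) dx = ∫_0^3/2 f v dx for all v ∈ V (Dirichlet at 0 absorbed into V; the Neumann datum at x = 3/2 is zero, so no boundary term remains).
Substituting f(x) = -3*x^2 + 3*x - 2, the right-hand side is ∫_0^3/2 (-3*x^2 + 3*x - 2) v dx.


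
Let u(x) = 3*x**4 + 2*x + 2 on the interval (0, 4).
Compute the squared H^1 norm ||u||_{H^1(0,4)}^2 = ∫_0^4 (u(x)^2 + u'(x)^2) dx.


||u||_{H^1}^2 = 64374368/105

The H^1 norm (squared) on an interval (0, L) is
  ||u||_{H^1}^2 = ∫_0^L u(x)^2 dx + ∫_0^L u'(x)^2 dx.
Compute u'(x) = 12*x**3 + 2.
Then u(x)^2 = 9*x**8 + 12*x**5 + 12*x**4 + 4*x**2 + 8*x + 4 and u'(x)^2 = 144*x**6 + 48*x**3 + 4.
Integrate each monomial from 0 to 4 using ∫_0^4 c·x^n dx = c·4^(n+1)/(n+1):
  ∫_0^4 u(x)^2 dx = ∫_0^4 (9*x^8 + 12*x^5 + 12*x^4 + 4*x^2 + 8*x + 4) dx. Term by term:
    ∫_0^4 9*x^8 dx = 262144;  ∫_0^4 12*x^5 dx = 8192;  ∫_0^4 12*x^4 dx = 12288/5;
    ∫_0^4 4*x^2 dx = 256/3;  ∫_0^4 8*x dx = 64;  ∫_0^4 4 dx = 16.
  Sum: 262144 + 8192 + 12288/5 + 256/3 + 64 + 16 = 4094384/15.
  ∫_0^4 u'(x)^2 dx = ∫_0^4 (144*x^6 + 48*x^3 + 4) dx. Term by term:
    ∫_0^4 144*x^6 dx = 2359296/7;  ∫_0^4 48*x^3 dx = 3072;  ∫_0^4 4 dx = 16.
  Sum: 2359296/7 + 3072 + 16 = 2380912/7.
Adding: ||u||_{H^1}^2 = 4094384/15 + 2380912/7 = 64374368/105.


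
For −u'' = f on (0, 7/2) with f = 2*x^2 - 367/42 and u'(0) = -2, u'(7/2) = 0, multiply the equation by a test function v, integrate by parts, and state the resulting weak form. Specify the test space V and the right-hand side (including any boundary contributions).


V = H^1(0, 7/2) (v unrestricted at boundary; u is determined up to an additive constant); weak form: ∫_0^7/2 u'v' dx = ∫_0^7/2 (2*x^2 - 367/42) v dx + 2·v(0) for all v ∈ V.

Multiply both sides by a test function v and integrate from 0 to 7/2:
  ∫_0^7/2 −u''(x) v(x) dx = ∫_0^7/2 f(x) v(x) dx.
Integrate the LHS by parts once:
  ∫_0^7/2 −u'' v dx = −[u'(x) v(x)]_0^7/2 + ∫_0^7/2 u'(x) v'(x) dx.
Thus ∫_0^7/2 u'(x) v'(x) dx = ∫_0^7/2 f(x) v(x) dx + [u'(x) v(x)]_0^7/2.
Choose V so that boundary terms are either known or forced to vanish.
u has inhomogeneous Neumann u'(0) = -2, u'(7/2) = 0. [u' v]_0^7/2 = (0)·v(7/2) − (-2)·v(0) = 2·v(0). Take V = H^1(0, 7/2); boundary term becomes part of RHS.
Weak formulation: find u (satisfying any essential BC) such that ∫_0^7/2 u'(x) v'(x) dx = ∫_0^7/2 f v dx + 2·v(0) for all v ∈ V (Neumann data are natural BCs: they enter the RHS as boundary terms).
Substituting f(x) = 2*x^2 - 367/42, the right-hand side is ∫_0^7/2 (2*x^2 - 367/42) v dx + 2·v(0).
Compatibility check (pure Neumann): taking v ≡ 1 ∈ V gives 0 = ∫_0^7/2 f dx + (0) − (-2), i.e. ∫_0^7/2 f dx must equal u'(0) − u'(7/2) = -2. Indeed ∫_0^7/2 (2*x^2 - 367/42) dx = -2, so the data are compatible. The solution is then unique only up to an additive constant (fix it e.g. by requiring ∫_0^7/2 u dx = 0).


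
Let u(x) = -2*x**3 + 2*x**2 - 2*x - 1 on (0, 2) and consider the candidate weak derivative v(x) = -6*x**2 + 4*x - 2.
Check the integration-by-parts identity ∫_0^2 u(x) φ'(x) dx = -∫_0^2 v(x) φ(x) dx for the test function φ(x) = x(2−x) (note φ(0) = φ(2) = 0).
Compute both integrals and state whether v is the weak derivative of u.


LHS = 104/15, RHS = 104/15. Yes, v = u' weakly.

u(x) = -2*x**3 + 2*x**2 - 2*x - 1, classical derivative u'(x) = -6*x**2 + 4*x - 2.
φ(x) = x(2−x), so φ'(x) = 2 - 2*x.
Note φ(0) = φ(2) = 0, so the boundary term u·φ vanishes.
LHS = ∫_0^2 u(x) φ'(x) dx = ∫_0^2 (4*x^4 - 8*x^3 + 8*x^2 - 2*x - 2) dx. Term by term:
  ∫_0^2 4*x^4 dx = 128/5;  ∫_0^2 -8*x^3 dx = -32;  ∫_0^2 8*x^2 dx = 64/3;
  ∫_0^2 -2*x dx = -4;  ∫_0^2 -2 dx = -4.
Sum: 128/5 − 32 + 64/3 − 4 − 4 = 104/15.
So LHS = 104/15.
∫_0^2 v(x) φ(x) dx = ∫_0^2 (6*x^4 - 16*x^3 + 10*x^2 - 4*x) dx. Term by term:
  ∫_0^2 6*x^4 dx = 192/5;  ∫_0^2 -16*x^3 dx = -64;  ∫_0^2 10*x^2 dx = 80/3;
  ∫_0^2 -4*x dx = -8.
Sum: 192/5 − 64 + 80/3 − 8 = -104/15.
So RHS = -∫_0^2 v(x) φ(x) dx = 104/15.
LHS = RHS, so the identity holds for this test φ.
Moreover u is smooth here and v(x) = u'(x) = -6*x**2 + 4*x - 2 pointwise, so the identity holds for every test function. Hence v is the weak derivative of u.


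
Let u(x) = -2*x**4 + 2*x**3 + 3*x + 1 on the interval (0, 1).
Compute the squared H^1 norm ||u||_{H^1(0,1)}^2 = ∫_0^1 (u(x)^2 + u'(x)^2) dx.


||u||_{H^1}^2 = 5342/315

The H^1 norm (squared) on an interval (0, L) is
  ||u||_{H^1}^2 = ∫_0^L u(x)^2 dx + ∫_0^L u'(x)^2 dx.
Compute u'(x) = -8*x**3 + 6*x**2 + 3.
Then u(x)^2 = 4*x**8 - 8*x**7 + 4*x**6 - 12*x**5 + 8*x**4 + 4*x**3 + 9*x**2 + 6*x + 1 and u'(x)^2 = 64*x**6 - 96*x**5 + 36*x**4 - 48*x**3 + 36*x**2 + 9.
Integrate each monomial from 0 to 1 using ∫_0^1 c·x^n dx = c·1^(n+1)/(n+1):
  ∫_0^1 u(x)^2 dx = ∫_0^1 (4*x^8 - 8*x^7 + 4*x^6 - 12*x^5 + 8*x^4 + 4*x^3 + 9*x^2 + 6*x + 1) dx. Term by term:
    ∫_0^1 4*x^8 dx = 4/9;  ∫_0^1 -8*x^7 dx = -1;  ∫_0^1 4*x^6 dx = 4/7;
    ∫_0^1 -12*x^5 dx = -2;  ∫_0^1 8*x^4 dx = 8/5;  ∫_0^1 4*x^3 dx = 1;
    ∫_0^1 9*x^2 dx = 3;  ∫_0^1 6*x dx = 3;  ∫_0^1 1 dx = 1.
  Sum: 4/9 − 1 + 4/7 − 2 + 8/5 + 1 + 3 + 3 + 1 = 2399/315.
  ∫_0^1 u'(x)^2 dx = ∫_0^1 (64*x^6 - 96*x^5 + 36*x^4 - 48*x^3 + 36*x^2 + 9) dx. Term by term:
    ∫_0^1 64*x^6 dx = 64/7;  ∫_0^1 -96*x^5 dx = -16;  ∫_0^1 36*x^4 dx = 36/5;
    ∫_0^1 -48*x^3 dx = -12;  ∫_0^1 36*x^2 dx = 12;  ∫_0^1 9 dx = 9.
  Sum: 64/7 − 16 + 36/5 − 12 + 12 + 9 = 327/35.
Adding: ||u||_{H^1}^2 = 2399/315 + 327/35 = 5342/315.


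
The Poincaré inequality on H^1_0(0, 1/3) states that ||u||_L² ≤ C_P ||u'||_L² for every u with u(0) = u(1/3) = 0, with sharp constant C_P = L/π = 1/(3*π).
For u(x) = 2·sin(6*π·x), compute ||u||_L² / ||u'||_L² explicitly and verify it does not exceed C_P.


||u||_L² / ||u'||_L² = 1/(6*π) < C_P = 1/(3*π).

u(x) = 2·sin(6*π·x), so u'(x) = 12*π*cos(6*π*x).
Writing u(x) = A·sin(kπx/L) with A = 2 and k = 2, use ∫_0^L sin²(kπx/L) dx = L/2 and ∫_0^L cos²(kπx/L) dx = L/2.
u² = 4·sin²(6*π·x) and (u')² = 144*π^2·cos²(6*π·x), and each of sin², cos² integrates to L/2 = 1/6 over (0, 1/3).
∫_0^1/3 u² dx = 2/3, so ||u||_L² = sqrt(6)/3.
∫_0^1/3 (u')² dx = 24*π^2, so ||u'||_L² = 2*sqrt(6)*π.
Ratio ||u||_L² / ||u'||_L² = 1/(6*π).
Sharp Poincaré constant on H^1_0(0, 1/3) is C_P = L/π = 1/(3*π), achieved by sin(3*π·x).
This is the k = 2 harmonic; the ratio L/(kπ) is strictly less than C_P = L/π, consistent with the sharp inequality ||u||_L² ≤ C_P ||u'||_L².


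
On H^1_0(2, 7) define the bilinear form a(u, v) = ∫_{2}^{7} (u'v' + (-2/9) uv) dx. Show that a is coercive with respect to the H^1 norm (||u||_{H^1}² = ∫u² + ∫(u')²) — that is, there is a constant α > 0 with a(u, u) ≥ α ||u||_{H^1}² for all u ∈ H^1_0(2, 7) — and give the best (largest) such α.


α = (-50/9 + π^2)/(π^2 + 25)

Coercivity of a(·,·) on H^1_0(2, 7) means a(u, u) ≥ α ||u||_{H^1}² for every u ∈ H^1_0.
The interval has length L = 5, and Poincaré/coercivity depend only on L. Here a(u, u) = ∫(u')² + (-2/9)·∫u².
Here c = -2/9 < 0 with |c| < (π/L)² = π^2/25, so coercivity still holds. The condition a(u,u) ≥ α||u||_{H^1}² reads (1−α)∫(u')² ≥ (α−c)∫u². Any admissible α is ≤ 1 (rapidly oscillating u have ∫u²/∫(u')² → 0), and α = 1 would force 0 ≥ (1−c)∫u², impossible since c < 1; so 1−α > 0. By the sharp Poincaré inequality on H^1_0 of an interval of length L, ∫(u')² ≥ (π/L)²∫u² with equality for the first sine mode sin(π(x−x₀)/L) (x₀ the left endpoint), so the inequality holds for all u iff (1−α)(π/L)² ≥ α − c, i.e. α ≤ ((π/L)² + c)/((π/L)² + 1) = (1 + c(L/π)²)/(1 + (L/π)²). (Direct route, valid since c ≤ 0: Poincaré gives c∫u² ≥ c(L/π)²∫(u')², so a(u,u) ≥ (1 + c(L/π)²)∫(u')², while ||u||_{H^1}² ≤ (1 + (L/π)²)∫(u')²; dividing yields the same α.) With (π/L)² = π^2/25 and c = -2/9, the largest admissible constant is α = ((π/L)² + c)/((π/L)² + 1).
Simplifying, α = (-50/9 + π^2)/(π^2 + 25).


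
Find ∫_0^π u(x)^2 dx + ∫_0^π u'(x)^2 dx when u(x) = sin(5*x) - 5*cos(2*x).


||u||_{H^1(0,π)}^2 = -500/21 + 151*π/2

u'(x) = 10*sin(2*x) + 5*cos(5*x).
Expand u² and (u')² and integrate term by term on (0, π), using: for integers n ≥ 1, ∫_0^π sin²(nx) dx = ∫_0^π cos²(nx) dx = π/2; for n ≠ n', ∫_0^π sin(nx)sin(n'x) dx = ∫_0^π cos(nx)cos(n'x) dx = 0; and by product-to-sum, ∫_0^π sin(nx)cos(n'x) dx = ½∫_0^π [sin((n+n')x) + sin((n−n')x)] dx, which is 0 when n+n' is even and 2n/(n²−n'²) when n+n' is odd (it need not vanish on (0, π)).
  u² squared terms: (-5)²·∫cos(2x)² dx = 25·π/2 = 25*π/2;  (1)²·∫sin(5x)² dx = 1·π/2 = π/2.
  u² cross terms: 2·(-5)·(1)·∫cos(2x)·sin(5x) dx = -10·(10/21) = -100/21.
  So ∫_0^π u² dx = 25*π/2 + π/2 − 100/21 = -100/21 + 13*π.
  (u')² squared terms: (5)²·∫cos(5x)² dx = 25·π/2 = 25*π/2;  (10)²·∫sin(2x)² dx = 100·π/2 = 50*π.
  (u')² cross terms: 2·(5)·(10)·∫cos(5x)·sin(2x) dx = 100·(-4/21) = -400/21.
  So ∫_0^π (u')² dx = 25*π/2 + 50*π − 400/21 = -400/21 + 125*π/2.
||u||_{H^1}^2 = (-100/21 + 13*π) + (-400/21 + 125*π/2) = -500/21 + 151*π/2.


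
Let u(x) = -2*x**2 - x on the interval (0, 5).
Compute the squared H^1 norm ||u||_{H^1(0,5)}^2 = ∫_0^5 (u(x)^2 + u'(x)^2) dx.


||u||_{H^1}^2 = 11815/3

The H^1 norm (squared) on an interval (0, L) is
  ||u||_{H^1}^2 = ∫_0^L u(x)^2 dx + ∫_0^L u'(x)^2 dx.
Compute u'(x) = -4*x - 1.
Then u(x)^2 = 4*x**4 + 4*x**3 + x**2 and u'(x)^2 = 16*x**2 + 8*x + 1.
Integrate each monomial from 0 to 5 using ∫_0^5 c·x^n dx = c·5^(n+1)/(n+1):
  ∫_0^5 u(x)^2 dx = ∫_0^5 (4*x^4 + 4*x^3 + x^2) dx. Term by term:
    ∫_0^5 4*x^4 dx = 2500;  ∫_0^5 4*x^3 dx = 625;  ∫_0^5 x^2 dx = 125/3.
  Sum: 2500 + 625 + 125/3 = 9500/3.
  ∫_0^5 u'(x)^2 dx = ∫_0^5 (16*x^2 + 8*x + 1) dx. Term by term:
    ∫_0^5 16*x^2 dx = 2000/3;  ∫_0^5 8*x dx = 100;  ∫_0^5 1 dx = 5.
  Sum: 2000/3 + 100 + 5 = 2315/3.
Adding: ||u||_{H^1}^2 = 9500/3 + 2315/3 = 11815/3.


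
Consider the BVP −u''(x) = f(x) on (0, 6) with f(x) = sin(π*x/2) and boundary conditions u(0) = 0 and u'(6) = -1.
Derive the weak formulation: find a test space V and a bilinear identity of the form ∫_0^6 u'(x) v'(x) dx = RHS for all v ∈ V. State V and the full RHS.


V = {v ∈ H^1(0, 6) : v(0) = 0} (test functions vanish at x = 0 where u is specified); weak form: ∫_0^6 u'v' dx = ∫_0^6 (sin(π*x/2)) v dx − v(6) for all v ∈ V.

Multiply both sides by a test function v and integrate from 0 to 6:
  ∫_0^6 −u''(x) v(x) dx = ∫_0^6 f(x) v(x) dx.
Integrate the LHS by parts once:
  ∫_0^6 −u'' v dx = −[u'(x) v(x)]_0^6 + ∫_0^6 u'(x) v'(x) dx.
Thus ∫_0^6 u'(x) v'(x) dx = ∫_0^6 f(x) v(x) dx + [u'(x) v(x)]_0^6.
Choose V so that boundary terms are either known or forced to vanish.
Mixed BC: u(0) = 0 (Dirichlet) and u'(6) = -1 (Neumann). Define V = {v ∈ H^1(0, 6) : v(0) = 0}. Then [u' v]_0^6 = u'(6)·v(6) − u'(0)·0 = − v(6).
Weak formulation: find u (satisfying any essential BC) such that ∫_0^6 u'(x) v'(x) dx = ∫_0^6 f v dx − v(6) for all v ∈ V (Dirichlet at 0 absorbed into V; Neumann datum at x = 6 contributes the boundary term).
Substituting f(x) = sin(π*x/2), the right-hand side is ∫_0^6 (sin(π*x/2)) v dx − v(6).


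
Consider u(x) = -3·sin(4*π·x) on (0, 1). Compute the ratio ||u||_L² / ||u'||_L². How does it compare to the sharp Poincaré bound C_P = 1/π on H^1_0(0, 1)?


||u||_L² / ||u'||_L² = 1/(4*π) < C_P = 1/π.

u(x) = -3·sin(4*π·x), so u'(x) = -12*π*cos(4*π*x).
Writing u(x) = A·sin(kπx/L) with A = -3 and k = 4, use ∫_0^L sin²(kπx/L) dx = L/2 and ∫_0^L cos²(kπx/L) dx = L/2.
u² = 9·sin²(4*π·x) and (u')² = 144*π^2·cos²(4*π·x), and each of sin², cos² integrates to L/2 = 1/2 over (0, 1).
∫_0^1 u² dx = 9/2, so ||u||_L² = 3*sqrt(2)/2.
∫_0^1 (u')² dx = 72*π^2, so ||u'||_L² = 6*sqrt(2)*π.
Ratio ||u||_L² / ||u'||_L² = 1/(4*π).
Sharp Poincaré constant on H^1_0(0, 1) is C_P = L/π = 1/π, achieved by sin(π·x).
This is the k = 4 harmonic; the ratio L/(kπ) is strictly less than C_P = L/π, consistent with the sharp inequality ||u||_L² ≤ C_P ||u'||_L².


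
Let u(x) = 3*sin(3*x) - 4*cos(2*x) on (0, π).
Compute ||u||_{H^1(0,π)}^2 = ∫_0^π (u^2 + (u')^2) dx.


||u||_{H^1(0,π)}^2 = -144 + 85*π

u'(x) = 8*sin(2*x) + 9*cos(3*x).
Expand u² and (u')² and integrate term by term on (0, π), using: for integers n ≥ 1, ∫_0^π sin²(nx) dx = ∫_0^π cos²(nx) dx = π/2; for n ≠ n', ∫_0^π sin(nx)sin(n'x) dx = ∫_0^π cos(nx)cos(n'x) dx = 0; and by product-to-sum, ∫_0^π sin(nx)cos(n'x) dx = ½∫_0^π [sin((n+n')x) + sin((n−n')x)] dx, which is 0 when n+n' is even and 2n/(n²−n'²) when n+n' is odd (it need not vanish on (0, π)).
  u² squared terms: (-4)²·∫cos(2x)² dx = 16·π/2 = 8*π;  (3)²·∫sin(3x)² dx = 9·π/2 = 9*π/2.
  u² cross terms: 2·(-4)·(3)·∫cos(2x)·sin(3x) dx = -24·(6/5) = -144/5.
  So ∫_0^π u² dx = 8*π + 9*π/2 − 144/5 = -144/5 + 25*π/2.
  (u')² squared terms: (8)²·∫sin(2x)² dx = 64·π/2 = 32*π;  (9)²·∫cos(3x)² dx = 81·π/2 = 81*π/2.
  (u')² cross terms: 2·(8)·(9)·∫sin(2x)·cos(3x) dx = 144·(-4/5) = -576/5.
  So ∫_0^π (u')² dx = 32*π + 81*π/2 − 576/5 = -576/5 + 145*π/2.
||u||_{H^1}^2 = (-144/5 + 25*π/2) + (-576/5 + 145*π/2) = -144 + 85*π.


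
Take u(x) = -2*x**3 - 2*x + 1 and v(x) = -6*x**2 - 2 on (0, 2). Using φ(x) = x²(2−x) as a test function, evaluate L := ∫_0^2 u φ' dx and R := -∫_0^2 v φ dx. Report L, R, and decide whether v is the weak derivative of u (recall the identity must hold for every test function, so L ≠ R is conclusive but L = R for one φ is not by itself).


LHS = 232/15, RHS = 232/15. Yes, v = u' weakly.

u(x) = -2*x**3 - 2*x + 1, classical derivative u'(x) = -6*x**2 - 2.
φ(x) = x²(2−x), so φ'(x) = x*(4 - 3*x).
Note φ(0) = φ(2) = 0, so the boundary term u·φ vanishes.
LHS = ∫_0^2 u(x) φ'(x) dx = ∫_0^2 (6*x^5 - 8*x^4 + 6*x^3 - 11*x^2 + 4*x) dx. Term by term:
  ∫_0^2 6*x^5 dx = 64;  ∫_0^2 -8*x^4 dx = -256/5;  ∫_0^2 6*x^3 dx = 24;
  ∫_0^2 -11*x^2 dx = -88/3;  ∫_0^2 4*x dx = 8.
Sum: 64 − 256/5 + 24 − 88/3 + 8 = 232/15.
So LHS = 232/15.
∫_0^2 v(x) φ(x) dx = ∫_0^2 (6*x^5 - 12*x^4 + 2*x^3 - 4*x^2) dx. Term by term:
  ∫_0^2 6*x^5 dx = 64;  ∫_0^2 -12*x^4 dx = -384/5;  ∫_0^2 2*x^3 dx = 8;
  ∫_0^2 -4*x^2 dx = -32/3.
Sum: 64 − 384/5 + 8 − 32/3 = -232/15.
So RHS = -∫_0^2 v(x) φ(x) dx = 232/15.
LHS = RHS, so the identity holds for this test φ.
Moreover u is smooth here and v(x) = u'(x) = -6*x**2 - 2 pointwise, so the identity holds for every test function. Hence v is the weak derivative of u.


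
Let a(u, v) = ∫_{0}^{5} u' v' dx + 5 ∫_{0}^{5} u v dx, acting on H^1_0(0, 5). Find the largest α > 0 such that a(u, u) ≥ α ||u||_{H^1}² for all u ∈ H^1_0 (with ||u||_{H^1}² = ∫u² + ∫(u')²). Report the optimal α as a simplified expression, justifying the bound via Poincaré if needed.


α = 1

Coercivity of a(·,·) on H^1_0(0, 5) means a(u, u) ≥ α ||u||_{H^1}² for every u ∈ H^1_0.
The interval has length L = 5, and Poincaré/coercivity depend only on L. Here a(u, u) = ∫(u')² + (5)·∫u².
Here c = 5 ≥ 1, so a(u,u) = ∫(u')² + c∫u² ≥ ∫(u')² + ∫u² = ||u||_{H^1}², i.e. α = 1 works. No larger α is possible: a(u,u) ≥ α||u||_{H^1}² means (1−α)∫(u')² ≥ (α−c)∫u², and for the modes u_n = sin(nπ(x−x₀)/L) (x₀ the left endpoint) one has ∫u_n²/∫(u_n')² = (L/(nπ))² → 0, so a(u_n,u_n)/||u_n||_{H^1}² → 1. Hence the optimal constant is α = 1.
Therefore α = 1.


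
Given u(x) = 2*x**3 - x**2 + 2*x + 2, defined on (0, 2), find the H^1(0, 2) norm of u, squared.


||u||_{H^1}^2 = 2304/7

The H^1 norm (squared) on an interval (0, L) is
  ||u||_{H^1}^2 = ∫_0^L u(x)^2 dx + ∫_0^L u'(x)^2 dx.
Compute u'(x) = 6*x**2 - 2*x + 2.
Then u(x)^2 = 4*x**6 - 4*x**5 + 9*x**4 + 4*x**3 + 8*x + 4 and u'(x)^2 = 36*x**4 - 24*x**3 + 28*x**2 - 8*x + 4.
Integrate each monomial from 0 to 2 using ∫_0^2 c·x^n dx = c·2^(n+1)/(n+1):
  ∫_0^2 u(x)^2 dx = ∫_0^2 (4*x^6 - 4*x^5 + 9*x^4 + 4*x^3 + 8*x + 4) dx. Term by term:
    ∫_0^2 4*x^6 dx = 512/7;  ∫_0^2 -4*x^5 dx = -128/3;  ∫_0^2 9*x^4 dx = 288/5;
    ∫_0^2 4*x^3 dx = 16;  ∫_0^2 8*x dx = 16;  ∫_0^2 4 dx = 8.
  Sum: 512/7 − 128/3 + 288/5 + 16 + 16 + 8 = 13448/105.
  ∫_0^2 u'(x)^2 dx = ∫_0^2 (36*x^4 - 24*x^3 + 28*x^2 - 8*x + 4) dx. Term by term:
    ∫_0^2 36*x^4 dx = 1152/5;  ∫_0^2 -24*x^3 dx = -96;  ∫_0^2 28*x^2 dx = 224/3;
    ∫_0^2 -8*x dx = -16;  ∫_0^2 4 dx = 8.
  Sum: 1152/5 − 96 + 224/3 − 16 + 8 = 3016/15.
Adding: ||u||_{H^1}^2 = 13448/105 + 3016/15 = 2304/7.


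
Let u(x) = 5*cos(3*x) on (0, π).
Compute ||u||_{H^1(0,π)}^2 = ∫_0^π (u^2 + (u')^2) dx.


||u||_{H^1(0,π)}^2 = 125*π

u'(x) = -15*sin(3*x).
Expand u² and (u')² and integrate term by term on (0, π), using: for integers n ≥ 1, ∫_0^π sin²(nx) dx = ∫_0^π cos²(nx) dx = π/2; for n ≠ n', ∫_0^π sin(nx)sin(n'x) dx = ∫_0^π cos(nx)cos(n'x) dx = 0; and by product-to-sum, ∫_0^π sin(nx)cos(n'x) dx = ½∫_0^π [sin((n+n')x) + sin((n−n')x)] dx, which is 0 when n+n' is even and 2n/(n²−n'²) when n+n' is odd (it need not vanish on (0, π)).
  u² squared terms: (5)²·∫cos(3x)² dx = 25·π/2 = 25*π/2.
  So ∫_0^π u² dx = 25*π/2.
  (u')² squared terms: (-15)²·∫sin(3x)² dx = 225·π/2 = 225*π/2.
  So ∫_0^π (u')² dx = 225*π/2.
||u||_{H^1}^2 = (25*π/2) + (225*π/2) = 125*π.


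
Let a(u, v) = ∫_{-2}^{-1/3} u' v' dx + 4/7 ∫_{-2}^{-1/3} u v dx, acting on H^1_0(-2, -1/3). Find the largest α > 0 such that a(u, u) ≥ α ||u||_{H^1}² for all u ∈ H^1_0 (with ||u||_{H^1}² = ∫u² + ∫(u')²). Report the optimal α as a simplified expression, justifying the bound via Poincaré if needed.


α = (100 + 63*π^2)/(7*(25 + 9*π^2))

Coercivity of a(·,·) on H^1_0(-2, -1/3) means a(u, u) ≥ α ||u||_{H^1}² for every u ∈ H^1_0.
The interval has length L = 5/3, and Poincaré/coercivity depend only on L. Here a(u, u) = ∫(u')² + (4/7)·∫u².
Here 0 < c = 4/7 < 1. The condition a(u,u) ≥ α||u||_{H^1}² reads (1−α)∫(u')² ≥ (α−c)∫u². Any admissible α is ≤ 1 (rapidly oscillating u have ∫u²/∫(u')² → 0), and α = 1 would force 0 ≥ (1−c)∫u², impossible since c < 1; so 1−α > 0. By the sharp Poincaré inequality on H^1_0 of an interval of length L, ∫(u')² ≥ (π/L)²∫u² with equality for the first sine mode sin(π(x−x₀)/L) (x₀ the left endpoint), so the inequality holds for all u iff (1−α)(π/L)² ≥ α − c, i.e. α ≤ ((π/L)² + c)/((π/L)² + 1) = (1 + c(L/π)²)/(1 + (L/π)²). With (π/L)² = 9*π^2/25 and c = 4/7, the largest admissible constant is α = ((π/L)² + c)/((π/L)² + 1).
Simplifying, α = (100 + 63*π^2)/(7*(25 + 9*π^2)).


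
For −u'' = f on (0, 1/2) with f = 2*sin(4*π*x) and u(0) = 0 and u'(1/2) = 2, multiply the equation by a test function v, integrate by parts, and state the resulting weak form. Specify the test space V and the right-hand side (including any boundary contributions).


V = {v ∈ H^1(0, 1/2) : v(0) = 0} (test functions vanish at x = 0 where u is specified); weak form: ∫_0^1/2 u'v' dx = ∫_0^1/2 (2*sin(4*π*x)) v dx + 2·v(1/2) for all v ∈ V.

Multiply both sides by a test function v and integrate from 0 to 1/2:
  ∫_0^1/2 −u''(x) v(x) dx = ∫_0^1/2 f(x) v(x) dx.
Integrate the LHS by parts once:
  ∫_0^1/2 −u'' v dx = −[u'(x) v(x)]_0^1/2 + ∫_0^1/2 u'(x) v'(x) dx.
Thus ∫_0^1/2 u'(x) v'(x) dx = ∫_0^1/2 f(x) v(x) dx + [u'(x) v(x)]_0^1/2.
Choose V so that boundary terms are either known or forced to vanish.
Mixed BC: u(0) = 0 (Dirichlet) and u'(1/2) = 2 (Neumann). Define V = {v ∈ H^1(0, 1/2) : v(0) = 0}. Then [u' v]_0^1/2 = u'(1/2)·v(1/2) − u'(0)·0 = 2·v(1/2).
Weak formulation: find u (satisfying any essential BC) such that ∫_0^1/2 u'(x) v'(x) dx = ∫_0^1/2 f v dx + 2·v(1/2) for all v ∈ V (Dirichlet at 0 absorbed into V; Neumann datum at x = 1/2 contributes the boundary term).
Substituting f(x) = 2*sin(4*π*x), the right-hand side is ∫_0^1/2 (2*sin(4*π*x)) v dx + 2·v(1/2).


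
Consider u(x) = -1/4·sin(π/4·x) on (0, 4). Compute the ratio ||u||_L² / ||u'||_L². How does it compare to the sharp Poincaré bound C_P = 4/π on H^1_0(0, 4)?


||u||_L² / ||u'||_L² = 4/π = C_P.

u(x) = -1/4·sin(π/4·x), so u'(x) = -π*cos(π*x/4)/16.
Writing u(x) = A·sin(kπx/L) with A = -1/4 and k = 1, use ∫_0^L sin²(kπx/L) dx = L/2 and ∫_0^L cos²(kπx/L) dx = L/2.
u² = 1/16·sin²(π/4·x) and (u')² = π^2/256·cos²(π/4·x), and each of sin², cos² integrates to L/2 = 2 over (0, 4).
∫_0^4 u² dx = 1/8, so ||u||_L² = sqrt(2)/4.
∫_0^4 (u')² dx = π^2/128, so ||u'||_L² = sqrt(2)*π/16.
Ratio ||u||_L² / ||u'||_L² = 4/π.
Sharp Poincaré constant on H^1_0(0, 4) is C_P = L/π = 4/π, achieved by sin(π/4·x).
This is the k = 1 eigenfunction (up to amplitude), so the ratio equals the sharp Poincaré constant exactly.


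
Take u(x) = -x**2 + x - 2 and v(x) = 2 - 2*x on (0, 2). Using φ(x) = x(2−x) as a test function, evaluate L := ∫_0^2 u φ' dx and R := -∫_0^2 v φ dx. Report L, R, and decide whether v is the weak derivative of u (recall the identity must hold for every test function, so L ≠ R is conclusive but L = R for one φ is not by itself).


LHS = 4/3, RHS = 0. No, v is not the weak derivative of u.

u(x) = -x**2 + x - 2, classical derivative u'(x) = 1 - 2*x.
φ(x) = x(2−x), so φ'(x) = 2 - 2*x.
Note φ(0) = φ(2) = 0, so the boundary term u·φ vanishes.
LHS = ∫_0^2 u(x) φ'(x) dx = ∫_0^2 (2*x^3 - 4*x^2 + 6*x - 4) dx. Term by term:
  ∫_0^2 2*x^3 dx = 8;  ∫_0^2 -4*x^2 dx = -32/3;  ∫_0^2 6*x dx = 12;
  ∫_0^2 -4 dx = -8.
Sum: 8 − 32/3 + 12 − 8 = 4/3.
So LHS = 4/3.
∫_0^2 v(x) φ(x) dx = ∫_0^2 (2*x^3 - 6*x^2 + 4*x) dx. Term by term:
  ∫_0^2 2*x^3 dx = 8;  ∫_0^2 -6*x^2 dx = -16;  ∫_0^2 4*x dx = 8.
Sum: 8 − 16 + 8 = 0.
So RHS = -∫_0^2 v(x) φ(x) dx = 0.
LHS − RHS = 4/3 ≠ 0, so the identity fails.
(For a valid weak derivative the identity must hold for EVERY test function, in particular this one. The failure shows v is NOT the weak derivative of u.)
Correct weak derivative would be u'(x) = 1 - 2*x.


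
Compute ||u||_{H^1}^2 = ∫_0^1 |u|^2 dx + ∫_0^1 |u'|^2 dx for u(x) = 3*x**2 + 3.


||u||_{H^1}^2 = 144/5

The H^1 norm (squared) on an interval (0, L) is
  ||u||_{H^1}^2 = ∫_0^L u(x)^2 dx + ∫_0^L u'(x)^2 dx.
Compute u'(x) = 6*x.
Then u(x)^2 = 9*x**4 + 18*x**2 + 9 and u'(x)^2 = 36*x**2.
Integrate each monomial from 0 to 1 using ∫_0^1 c·x^n dx = c·1^(n+1)/(n+1):
  ∫_0^1 u(x)^2 dx = ∫_0^1 (9*x^4 + 18*x^2 + 9) dx. Term by term:
    ∫_0^1 9*x^4 dx = 9/5;  ∫_0^1 18*x^2 dx = 6;  ∫_0^1 9 dx = 9.
  Sum: 9/5 + 6 + 9 = 84/5.
  ∫_0^1 u'(x)^2 dx = ∫_0^1 (36*x^2) dx. Term by term:
    ∫_0^1 36*x^2 dx = 12.
Adding: ||u||_{H^1}^2 = 84/5 + 12 = 144/5.


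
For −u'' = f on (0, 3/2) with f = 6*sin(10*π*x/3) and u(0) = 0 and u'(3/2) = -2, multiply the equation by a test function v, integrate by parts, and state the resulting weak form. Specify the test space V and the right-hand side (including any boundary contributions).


V = {v ∈ H^1(0, 3/2) : v(0) = 0} (test functions vanish at x = 0 where u is specified); weak form: ∫_0^3/2 u'v' dx = ∫_0^3/2 (6*sin(10*π*x/3)) v dx − 2·v(3/2) for all v ∈ V.

Multiply both sides by a test function v and integrate from 0 to 3/2:
  ∫_0^3/2 −u''(x) v(x) dx = ∫_0^3/2 f(x) v(x) dx.
Integrate the LHS by parts once:
  ∫_0^3/2 −u'' v dx = −[u'(x) v(x)]_0^3/2 + ∫_0^3/2 u'(x) v'(x) dx.
Thus ∫_0^3/2 u'(x) v'(x) dx = ∫_0^3/2 f(x) v(x) dx + [u'(x) v(x)]_0^3/2.
Choose V so that boundary terms are either known or forced to vanish.
Mixed BC: u(0) = 0 (Dirichlet) and u'(3/2) = -2 (Neumann). Define V = {v ∈ H^1(0, 3/2) : v(0) = 0}. Then [u' v]_0^3/2 = u'(3/2)·v(3/2) − u'(0)·0 = − 2·v(3/2).
Weak formulation: find u (satisfying any essential BC) such that ∫_0^3/2 u'(x) v'(x) dx = ∫_0^3/2 f v dx − 2·v(3/2) for all v ∈ V (Dirichlet at 0 absorbed into V; Neumann datum at x = 3/2 contributes the boundary term).
Substituting f(x) = 6*sin(10*π*x/3), the right-hand side is ∫_0^3/2 (6*sin(10*π*x/3)) v dx − 2·v(3/2).


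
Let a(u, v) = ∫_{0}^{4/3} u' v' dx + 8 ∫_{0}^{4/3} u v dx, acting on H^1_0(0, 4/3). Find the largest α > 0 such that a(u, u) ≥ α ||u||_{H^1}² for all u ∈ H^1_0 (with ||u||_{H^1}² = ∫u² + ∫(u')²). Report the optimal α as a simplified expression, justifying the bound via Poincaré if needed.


α = 1

Coercivity of a(·,·) on H^1_0(0, 4/3) means a(u, u) ≥ α ||u||_{H^1}² for every u ∈ H^1_0.
The interval has length L = 4/3, and Poincaré/coercivity depend only on L. Here a(u, u) = ∫(u')² + (8)·∫u².
Here c = 8 ≥ 1, so a(u,u) = ∫(u')² + c∫u² ≥ ∫(u')² + ∫u² = ||u||_{H^1}², i.e. α = 1 works. No larger α is possible: a(u,u) ≥ α||u||_{H^1}² means (1−α)∫(u')² ≥ (α−c)∫u², and for the modes u_n = sin(nπ(x−x₀)/L) (x₀ the left endpoint) one has ∫u_n²/∫(u_n')² = (L/(nπ))² → 0, so a(u_n,u_n)/||u_n||_{H^1}² → 1. Hence the optimal constant is α = 1.
Therefore α = 1.


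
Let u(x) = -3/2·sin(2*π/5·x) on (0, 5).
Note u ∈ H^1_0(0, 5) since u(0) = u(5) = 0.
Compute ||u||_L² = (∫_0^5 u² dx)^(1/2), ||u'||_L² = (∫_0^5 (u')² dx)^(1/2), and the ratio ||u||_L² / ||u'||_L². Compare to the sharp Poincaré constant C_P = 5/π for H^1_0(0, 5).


||u||_L² / ||u'||_L² = 5/(2*π) < C_P = 5/π.

u(x) = -3/2·sin(2*π/5·x), so u'(x) = -3*π*cos(2*π*x/5)/5.
Writing u(x) = A·sin(kπx/L) with A = -3/2 and k = 2, use ∫_0^L sin²(kπx/L) dx = L/2 and ∫_0^L cos²(kπx/L) dx = L/2.
u² = 9/4·sin²(2*π/5·x) and (u')² = 9*π^2/25·cos²(2*π/5·x), and each of sin², cos² integrates to L/2 = 5/2 over (0, 5).
∫_0^5 u² dx = 45/8, so ||u||_L² = 3*sqrt(10)/4.
∫_0^5 (u')² dx = 9*π^2/10, so ||u'||_L² = 3*sqrt(10)*π/10.
Ratio ||u||_L² / ||u'||_L² = 5/(2*π).
Sharp Poincaré constant on H^1_0(0, 5) is C_P = L/π = 5/π, achieved by sin(π/5·x).
This is the k = 2 harmonic; the ratio L/(kπ) is strictly less than C_P = L/π, consistent with the sharp inequality ||u||_L² ≤ C_P ||u'||_L².


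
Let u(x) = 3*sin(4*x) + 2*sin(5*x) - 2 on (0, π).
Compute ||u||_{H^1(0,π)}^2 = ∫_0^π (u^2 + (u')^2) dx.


||u||_{H^1(0,π)}^2 = -16/5 + 265*π/2

u'(x) = 12*cos(4*x) + 10*cos(5*x).
Expand u² and (u')² and integrate term by term on (0, π), using: for integers n ≥ 1, ∫_0^π sin²(nx) dx = ∫_0^π cos²(nx) dx = π/2; for n ≠ n', ∫_0^π sin(nx)sin(n'x) dx = ∫_0^π cos(nx)cos(n'x) dx = 0; and by product-to-sum, ∫_0^π sin(nx)cos(n'x) dx = ½∫_0^π [sin((n+n')x) + sin((n−n')x)] dx, which is 0 when n+n' is even and 2n/(n²−n'²) when n+n' is odd (it need not vanish on (0, π)). For the constant mode: ∫_0^π 1 dx = π, ∫_0^π cos(nx) dx = 0, ∫_0^π sin(nx) dx = (1−(−1)^n)/n.
  u² squared terms: (-2)²·∫1 dx = 4·π = 4*π;  (2)²·∫sin(5x)² dx = 4·π/2 = 2*π;  (3)²·∫sin(4x)² dx = 9·π/2 = 9*π/2.
  u² cross terms: 2·(-2)·(2)·∫1·sin(5x) dx = -8·(2/5) = -16/5;  2·(-2)·(3)·∫1·sin(4x) dx = -12·(0) = 0;  2·(2)·(3)·∫sin(5x)·sin(4x) dx = 12·(0) = 0.
  So ∫_0^π u² dx = 4*π + 2*π + 9*π/2 − 16/5 + 0 + 0 = -16/5 + 21*π/2.
  (u')² squared terms: (10)²·∫cos(5x)² dx = 100·π/2 = 50*π;  (12)²·∫cos(4x)² dx = 144·π/2 = 72*π.
  (u')² cross terms: 2·(10)·(12)·∫cos(5x)·cos(4x) dx = 240·(0) = 0.
  So ∫_0^π (u')² dx = 50*π + 72*π + 0 = 122*π.
||u||_{H^1}^2 = (-16/5 + 21*π/2) + (122*π) = -16/5 + 265*π/2.


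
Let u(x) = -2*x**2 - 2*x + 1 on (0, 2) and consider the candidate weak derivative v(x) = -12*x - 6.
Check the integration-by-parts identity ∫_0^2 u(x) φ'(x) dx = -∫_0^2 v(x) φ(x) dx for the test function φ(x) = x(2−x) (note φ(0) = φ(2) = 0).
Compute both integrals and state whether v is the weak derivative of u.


LHS = 8, RHS = 24. No, v is not the weak derivative of u.

u(x) = -2*x**2 - 2*x + 1, classical derivative u'(x) = -4*x - 2.
φ(x) = x(2−x), so φ'(x) = 2 - 2*x.
Note φ(0) = φ(2) = 0, so the boundary term u·φ vanishes.
LHS = ∫_0^2 u(x) φ'(x) dx = ∫_0^2 (4*x^3 - 6*x + 2) dx. Term by term:
  ∫_0^2 4*x^3 dx = 16;  ∫_0^2 -6*x dx = -12;  ∫_0^2 2 dx = 4.
Sum: 16 − 12 + 4 = 8.
So LHS = 8.
∫_0^2 v(x) φ(x) dx = ∫_0^2 (12*x^3 - 18*x^2 - 12*x) dx. Term by term:
  ∫_0^2 12*x^3 dx = 48;  ∫_0^2 -18*x^2 dx = -48;  ∫_0^2 -12*x dx = -24.
Sum: 48 − 48 − 24 = -24.
So RHS = -∫_0^2 v(x) φ(x) dx = 24.
LHS − RHS = -16 ≠ 0, so the identity fails.
(For a valid weak derivative the identity must hold for EVERY test function, in particular this one. The failure shows v is NOT the weak derivative of u.)
Correct weak derivative would be u'(x) = -4*x - 2.


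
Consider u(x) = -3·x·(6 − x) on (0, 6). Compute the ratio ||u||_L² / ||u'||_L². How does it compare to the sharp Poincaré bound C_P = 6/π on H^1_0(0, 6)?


||u||_L² / ||u'||_L² = 3*sqrt(10)/5 < C_P = 6/π.

u(x) = -3·x·(6 − x), so u'(x) = 6*x - 18.
u(x) = -3·x·(6 − x) vanishes at x = 0 and x = 6, so u ∈ H^1_0(0, 6). Differentiate via the product rule and integrate the resulting polynomials term by term.
  ∫_0^6 u² dx = ∫_0^6 (9*x^4 - 108*x^3 + 324*x^2) dx. Term by term:
    ∫_0^6 9*x^4 dx = 69984/5;  ∫_0^6 -108*x^3 dx = -34992;  ∫_0^6 324*x^2 dx = 23328.
  Sum: 69984/5 − 34992 + 23328 = 11664/5.
  ∫_0^6 (u')² dx = ∫_0^6 (36*x^2 - 216*x + 324) dx. Term by term:
    ∫_0^6 36*x^2 dx = 2592;  ∫_0^6 -216*x dx = -3888;  ∫_0^6 324 dx = 1944.
  Sum: 2592 − 3888 + 1944 = 648.
∫_0^6 u² dx = 11664/5, so ||u||_L² = 108*sqrt(5)/5.
∫_0^6 (u')² dx = 648, so ||u'||_L² = 18*sqrt(2).
Ratio ||u||_L² / ||u'||_L² = 3*sqrt(10)/5.
Sharp Poincaré constant on H^1_0(0, 6) is C_P = L/π = 6/π, achieved by sin(π/6·x).
A polynomial bump cannot attain the sharp Poincaré constant (only the first sine eigenfunction does), so the ratio is strictly less than C_P, consistent with ||u||_L² ≤ C_P ||u'||_L².


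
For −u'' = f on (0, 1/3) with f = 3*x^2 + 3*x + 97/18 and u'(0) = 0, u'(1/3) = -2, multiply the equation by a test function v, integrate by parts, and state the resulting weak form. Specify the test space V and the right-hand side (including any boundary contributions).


V = H^1(0, 1/3) (v unrestricted at boundary; u is determined up to an additive constant); weak form: ∫_0^1/3 u'v' dx = ∫_0^1/3 (3*x^2 + 3*x + 97/18) v dx − 2·v(1/3) for all v ∈ V.

Multiply both sides by a test function v and integrate from 0 to 1/3:
  ∫_0^1/3 −u''(x) v(x) dx = ∫_0^1/3 f(x) v(x) dx.
Integrate the LHS by parts once:
  ∫_0^1/3 −u'' v dx = −[u'(x) v(x)]_0^1/3 + ∫_0^1/3 u'(x) v'(x) dx.
Thus ∫_0^1/3 u'(x) v'(x) dx = ∫_0^1/3 f(x) v(x) dx + [u'(x) v(x)]_0^1/3.
Choose V so that boundary terms are either known or forced to vanish.
u has inhomogeneous Neumann u'(0) = 0, u'(1/3) = -2. [u' v]_0^1/3 = (-2)·v(1/3) − (0)·v(0) = − 2·v(1/3). Take V = H^1(0, 1/3); boundary term becomes part of RHS.
Weak formulation: find u (satisfying any essential BC) such that ∫_0^1/3 u'(x) v'(x) dx = ∫_0^1/3 f v dx − 2·v(1/3) for all v ∈ V (Neumann data are natural BCs: they enter the RHS as boundary terms).
Substituting f(x) = 3*x^2 + 3*x + 97/18, the right-hand side is ∫_0^1/3 (3*x^2 + 3*x + 97/18) v dx − 2·v(1/3).
Compatibility check (pure Neumann): taking v ≡ 1 ∈ V gives 0 = ∫_0^1/3 f dx + (-2) − (0), i.e. ∫_0^1/3 f dx must equal u'(0) − u'(1/3) = 2. Indeed ∫_0^1/3 (3*x^2 + 3*x + 97/18) dx = 2, so the data are compatible. The solution is then unique only up to an additive constant (fix it e.g. by requiring ∫_0^1/3 u dx = 0).


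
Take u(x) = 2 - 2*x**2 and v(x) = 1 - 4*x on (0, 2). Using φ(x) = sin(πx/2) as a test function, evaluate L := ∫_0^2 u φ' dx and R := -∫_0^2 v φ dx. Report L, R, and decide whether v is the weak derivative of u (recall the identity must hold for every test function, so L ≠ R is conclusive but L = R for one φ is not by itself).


LHS = 16/π, RHS = 12/π. No, v is not the weak derivative of u.

u(x) = 2 - 2*x**2, classical derivative u'(x) = -4*x.
φ(x) = sin(πx/2), so φ'(x) = π*cos(π*x/2)/2.
Note φ(0) = φ(2) = 0, so the boundary term u·φ vanishes.
LHS = ∫_0^2 u(x) φ'(x) dx = ∫_0^2 (-π*x^2*cos(π*x/2) + π*cos(π*x/2)) dx. Term by term:
  ∫_0^2 π*cos(π*x/2) dx = 0;  ∫_0^2 -π*x^2*cos(π*x/2) dx = 16/π.
Sum: 0 + 16/π = 16/π.
So LHS = 16/π.
∫_0^2 v(x) φ(x) dx = ∫_0^2 (-4*x*sin(π*x/2) + sin(π*x/2)) dx. Term by term:
  ∫_0^2 -4*x*sin(π*x/2) dx = -16/π;  ∫_0^2 sin(π*x/2) dx = 4/π.
Sum: -16/π + 4/π = -12/π.
So RHS = -∫_0^2 v(x) φ(x) dx = 12/π.
LHS − RHS = 4/π ≠ 0, so the identity fails.
(For a valid weak derivative the identity must hold for EVERY test function, in particular this one. The failure shows v is NOT the weak derivative of u.)
Correct weak derivative would be u'(x) = -4*x.


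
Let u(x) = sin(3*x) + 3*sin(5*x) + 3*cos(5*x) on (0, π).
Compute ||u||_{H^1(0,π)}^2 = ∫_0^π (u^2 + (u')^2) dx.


||u||_{H^1(0,π)}^2 = 239*π

u'(x) = -15*sin(5*x) + 3*cos(3*x) + 15*cos(5*x).
Expand u² and (u')² and integrate term by term on (0, π), using: for integers n ≥ 1, ∫_0^π sin²(nx) dx = ∫_0^π cos²(nx) dx = π/2; for n ≠ n', ∫_0^π sin(nx)sin(n'x) dx = ∫_0^π cos(nx)cos(n'x) dx = 0; and by product-to-sum, ∫_0^π sin(nx)cos(n'x) dx = ½∫_0^π [sin((n+n')x) + sin((n−n')x)] dx, which is 0 when n+n' is even and 2n/(n²−n'²) when n+n' is odd (it need not vanish on (0, π)).
  u² squared terms: (3)²·∫cos(5x)² dx = 9·π/2 = 9*π/2;  (3)²·∫sin(5x)² dx = 9·π/2 = 9*π/2;  (1)²·∫sin(3x)² dx = 1·π/2 = π/2.
  u² cross terms: 2·(3)·(3)·∫cos(5x)·sin(5x) dx = 18·(0) = 0;  2·(3)·(1)·∫cos(5x)·sin(3x) dx = 6·(0) = 0;  2·(3)·(1)·∫sin(5x)·sin(3x) dx = 6·(0) = 0.
  So ∫_0^π u² dx = 9*π/2 + 9*π/2 + π/2 + 0 + 0 + 0 = 19*π/2.
  (u')² squared terms: (-15)²·∫sin(5x)² dx = 225·π/2 = 225*π/2;  (3)²·∫cos(3x)² dx = 9·π/2 = 9*π/2;  (15)²·∫cos(5x)² dx = 225·π/2 = 225*π/2.
  (u')² cross terms: 2·(-15)·(3)·∫sin(5x)·cos(3x) dx = -90·(0) = 0;  2·(-15)·(15)·∫sin(5x)·cos(5x) dx = -450·(0) = 0;  2·(3)·(15)·∫cos(3x)·cos(5x) dx = 90·(0) = 0.
  So ∫_0^π (u')² dx = 225*π/2 + 9*π/2 + 225*π/2 + 0 + 0 + 0 = 459*π/2.
||u||_{H^1}^2 = (19*π/2) + (459*π/2) = 239*π.


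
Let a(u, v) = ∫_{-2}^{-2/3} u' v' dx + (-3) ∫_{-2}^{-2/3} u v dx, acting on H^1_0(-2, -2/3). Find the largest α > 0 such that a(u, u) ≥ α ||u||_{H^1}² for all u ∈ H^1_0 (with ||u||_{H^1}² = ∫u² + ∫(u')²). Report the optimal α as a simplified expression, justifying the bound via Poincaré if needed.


α = 3*(-16 + 3*π^2)/(16 + 9*π^2)

Coercivity of a(·,·) on H^1_0(-2, -2/3) means a(u, u) ≥ α ||u||_{H^1}² for every u ∈ H^1_0.
The interval has length L = 4/3, and Poincaré/coercivity depend only on L. Here a(u, u) = ∫(u')² + (-3)·∫u².
Here c = -3 < 0 with |c| < (π/L)² = 9*π^2/16, so coercivity still holds. The condition a(u,u) ≥ α||u||_{H^1}² reads (1−α)∫(u')² ≥ (α−c)∫u². Any admissible α is ≤ 1 (rapidly oscillating u have ∫u²/∫(u')² → 0), and α = 1 would force 0 ≥ (1−c)∫u², impossible since c < 1; so 1−α > 0. By the sharp Poincaré inequality on H^1_0 of an interval of length L, ∫(u')² ≥ (π/L)²∫u² with equality for the first sine mode sin(π(x−x₀)/L) (x₀ the left endpoint), so the inequality holds for all u iff (1−α)(π/L)² ≥ α − c, i.e. α ≤ ((π/L)² + c)/((π/L)² + 1) = (1 + c(L/π)²)/(1 + (L/π)²). (Direct route, valid since c ≤ 0: Poincaré gives c∫u² ≥ c(L/π)²∫(u')², so a(u,u) ≥ (1 + c(L/π)²)∫(u')², while ||u||_{H^1}² ≤ (1 + (L/π)²)∫(u')²; dividing yields the same α.) With (π/L)² = 9*π^2/16 and c = -3, the largest admissible constant is α = ((π/L)² + c)/((π/L)² + 1).
Simplifying, α = 3*(-16 + 3*π^2)/(16 + 9*π^2).
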